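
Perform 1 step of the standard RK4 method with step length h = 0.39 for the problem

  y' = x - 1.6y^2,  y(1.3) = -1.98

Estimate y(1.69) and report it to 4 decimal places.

-26.5848

RK4: k1 = f(x_n, y_n); k2 = f(x_n + h/2, y_n + (h/2)·k1); k3 = f(x_n + h/2, y_n + (h/2)·k2); k4 = f(x_n + h, y_n + h·k3); y_{n+1} = y_n + (h/6)·(k1 + 2k2 + 2k3 + k4).
x=1.300000, y=-1.980000:
  k1 = f(1.300000, -1.980000) = -4.972640
  k2 = f(1.495000, -2.949665) = -12.425836
  k3 = f(1.495000, -4.403038) = -29.523790
  k4 = f(1.690000, -13.494278) = -289.662863
  y ← -1.980000 + (0.39/6)·(k1 + 2k2 + 2k3 + k4) = -26.584759
y(1.69) ≈ -26.5848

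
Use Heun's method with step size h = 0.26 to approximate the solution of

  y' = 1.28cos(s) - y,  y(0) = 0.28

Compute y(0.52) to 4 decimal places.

0.6508

Heun: k1 = f(s_n, y_n); k2 = f(s_n + h, y_n + h·k1); y_{n+1} = y_n + (h/2)·(k1 + k2).
s=0.000000, y=0.280000:
  k1 = f(0.000000, 0.280000) = 1.000000
  k2 = f(0.260000, 0.540000) = 0.696979
  y ← 0.280000 + (0.26/2)·(1.000000 + 0.696979) = 0.500607
s=0.260000, y=0.500607:
  k1 = f(0.260000, 0.500607) = 0.736372
  k2 = f(0.520000, 0.692064) = 0.418745
  y ← 0.500607 + (0.26/2)·(0.736372 + 0.418745) = 0.650772
y(0.52) ≈ 0.6508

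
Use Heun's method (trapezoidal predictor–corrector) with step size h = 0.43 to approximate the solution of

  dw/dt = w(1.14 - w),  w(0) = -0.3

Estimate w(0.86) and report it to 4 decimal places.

-1.2118

Heun: k1 = f(t_n, w_n); k2 = f(t_n + h, w_n + h·k1); w_{n+1} = w_n + (h/2)·(k1 + k2).
t=0.000000, w=-0.300000:
  k1 = f(0.000000, -0.300000) = -0.432000
  k2 = f(0.430000, -0.485760) = -0.789729
  w ← -0.300000 + (0.43/2)·(-0.432000 + (-0.789729)) = -0.562672
t=0.430000, w=-0.562672:
  k1 = f(0.430000, -0.562672) = -0.958045
  k2 = f(0.860000, -0.974631) = -2.060986
  w ← -0.562672 + (0.43/2)·(-0.958045 + (-2.060986)) = -1.211763
w(0.86) ≈ -1.2118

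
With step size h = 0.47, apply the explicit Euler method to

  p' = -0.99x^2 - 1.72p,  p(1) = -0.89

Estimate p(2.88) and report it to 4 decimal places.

-3.0794

Euler: p_{n+1} = p_n + h·f(x_n, p_n).
x=1.000000, p=-0.890000: f=0.540800 → p ← -0.890000 + 0.47·0.540800 = -0.635824
x=1.470000, p=-0.635824: f=-1.045674 → p ← -0.635824 + 0.47·(-1.045674) = -1.127291
x=1.940000, p=-1.127291: f=-1.787024 → p ← -1.127291 + 0.47·(-1.787024) = -1.967192
x=2.410000, p=-1.967192: f=-2.366449 → p ← -1.967192 + 0.47·(-2.366449) = -3.079423
p(2.88) ≈ -3.0794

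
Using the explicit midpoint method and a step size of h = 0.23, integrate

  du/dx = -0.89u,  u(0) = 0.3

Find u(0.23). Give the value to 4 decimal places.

0.2449

Midpoint: k1 = f(x_n, u_n); k2 = f(x_n + h/2, u_n + (h/2)·k1); u_{n+1} = u_n + h·k2.
x=0.000000, u=0.300000:
  k1 = f(0.000000, 0.300000) = -0.267000
  k2 = f(0.115000, 0.269295) = -0.239673
  u ← 0.300000 + 0.23·(-0.239673) = 0.244875
u(0.23) ≈ 0.2449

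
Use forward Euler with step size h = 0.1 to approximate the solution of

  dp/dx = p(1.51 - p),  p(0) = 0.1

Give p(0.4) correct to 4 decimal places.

Euler: p_{n+1} = p_n + h·f(x_n, p_n).
x=0.000000, p=0.100000: f=0.141000 → p ← 0.100000 + 0.1·0.141000 = 0.114100
x=0.100000, p=0.114100: f=0.159272 → p ← 0.114100 + 0.1·0.159272 = 0.130027
x=0.200000, p=0.130027: f=0.179434 → p ← 0.130027 + 0.1·0.179434 = 0.147971
x=0.300000, p=0.147971: f=0.201540 → p ← 0.147971 + 0.1·0.201540 = 0.168125
p(0.4) ≈ 0.1681

0.1681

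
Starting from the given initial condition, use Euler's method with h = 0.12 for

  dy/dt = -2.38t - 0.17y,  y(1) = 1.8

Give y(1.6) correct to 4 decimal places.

Euler: y_{n+1} = y_n + h·f(t_n, y_n).
t=1.000000, y=1.800000: f=-2.686000 → y ← 1.800000 + 0.12·(-2.686000) = 1.477680
t=1.120000, y=1.477680: f=-2.916806 → y ← 1.477680 + 0.12·(-2.916806) = 1.127663
t=1.240000, y=1.127663: f=-3.142903 → y ← 1.127663 + 0.12·(-3.142903) = 0.750515
t=1.360000, y=0.750515: f=-3.364388 → y ← 0.750515 + 0.12·(-3.364388) = 0.346788
t=1.480000, y=0.346788: f=-3.581354 → y ← 0.346788 + 0.12·(-3.581354) = -0.082974
y(1.6) ≈ -0.0830

-0.0830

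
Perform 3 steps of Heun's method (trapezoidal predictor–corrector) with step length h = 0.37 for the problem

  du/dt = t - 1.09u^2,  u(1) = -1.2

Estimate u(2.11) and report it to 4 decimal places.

-3.6579

Heun: k1 = f(t_n, u_n); k2 = f(t_n + h, u_n + h·k1); u_{n+1} = u_n + (h/2)·(k1 + k2).
t=1.000000, u=-1.200000:
  k1 = f(1.000000, -1.200000) = -0.569600
  k2 = f(1.370000, -1.410752) = -0.799341
  u ← -1.200000 + (0.37/2)·(-0.569600 + (-0.799341)) = -1.453254
t=1.370000, u=-1.453254:
  k1 = f(1.370000, -1.453254) = -0.932023
  k2 = f(1.740000, -1.798103) = -1.784158
  u ← -1.453254 + (0.37/2)·(-0.932023 + (-1.784158)) = -1.955748
t=1.740000, u=-1.955748:
  k1 = f(1.740000, -1.955748) = -2.429194
  k2 = f(2.110000, -2.854549) = -6.771813
  u ← -1.955748 + (0.37/2)·(-2.429194 + (-6.771813)) = -3.657934
u(2.11) ≈ -3.6579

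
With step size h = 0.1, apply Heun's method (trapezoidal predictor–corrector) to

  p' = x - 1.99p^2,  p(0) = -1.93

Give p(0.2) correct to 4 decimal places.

-6.1756

Heun: k1 = f(x_n, p_n); k2 = f(x_n + h, p_n + h·k1); p_{n+1} = p_n + (h/2)·(k1 + k2).
x=0.000000, p=-1.930000:
  k1 = f(0.000000, -1.930000) = -7.412551
  k2 = f(0.100000, -2.671255) = -14.099852
  p ← -1.930000 + (0.1/2)·(-7.412551 + (-14.099852)) = -3.005620
x=0.100000, p=-3.005620:
  k1 = f(0.100000, -3.005620) = -17.877167
  k2 = f(0.200000, -4.793337) = -45.522396
  p ← -3.005620 + (0.1/2)·(-17.877167 + (-45.522396)) = -6.175598
p(0.2) ≈ -6.1756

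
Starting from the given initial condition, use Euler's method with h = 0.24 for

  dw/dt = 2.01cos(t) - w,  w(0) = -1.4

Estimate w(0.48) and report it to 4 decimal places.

Euler: w_{n+1} = w_n + h·f(t_n, w_n).
t=0.000000, w=-1.400000: f=3.410000 → w ← -1.400000 + 0.24·3.410000 = -0.581600
t=0.240000, w=-0.581600: f=2.533989 → w ← -0.581600 + 0.24·2.533989 = 0.026557
w(0.48) ≈ 0.0266

0.0266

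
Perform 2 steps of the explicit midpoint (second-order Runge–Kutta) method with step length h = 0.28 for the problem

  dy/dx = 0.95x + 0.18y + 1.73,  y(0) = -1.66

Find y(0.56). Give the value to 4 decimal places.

Midpoint: k1 = f(x_n, y_n); k2 = f(x_n + h/2, y_n + (h/2)·k1); y_{n+1} = y_n + h·k2.
x=0.000000, y=-1.660000:
  k1 = f(0.000000, -1.660000) = 1.431200
  k2 = f(0.140000, -1.459632) = 1.600266
  y ← -1.660000 + 0.28·1.600266 = -1.211925
x=0.280000, y=-1.211925:
  k1 = f(0.280000, -1.211925) = 1.777853
  k2 = f(0.420000, -0.963026) = 1.955655
  y ← -1.211925 + 0.28·1.955655 = -0.664342
y(0.56) ≈ -0.6643

-0.6643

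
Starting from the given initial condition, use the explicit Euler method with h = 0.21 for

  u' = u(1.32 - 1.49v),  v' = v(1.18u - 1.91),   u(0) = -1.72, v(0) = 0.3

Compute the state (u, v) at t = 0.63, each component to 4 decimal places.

-3.2740, -0.0002

Euler on (u,v): u_{n+1} = u_n + h·u', v_{n+1} = v_n + h·v'.
0.000000: (-1.720000, 0.300000); f=(-1.501560, -1.181880) → (-2.035328, 0.051805)
0.210000: (-2.035328, 0.051805); f=(-2.529526, -0.223368) → (-2.566528, 0.004898)
0.420000: (-2.566528, 0.004898); f=(-3.369087, -0.024189) → (-3.274036, -0.000182)
(u(0.63), v(0.63)) ≈ (-3.2740, -0.0002)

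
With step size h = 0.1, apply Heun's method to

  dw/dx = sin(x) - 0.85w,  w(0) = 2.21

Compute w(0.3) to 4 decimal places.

Heun: k1 = f(x_n, w_n); k2 = f(x_n + h, w_n + h·k1); w_{n+1} = w_n + (h/2)·(k1 + k2).
x=0.000000, w=2.210000:
  k1 = f(0.000000, 2.210000) = -1.878500
  k2 = f(0.100000, 2.022150) = -1.618994
  w ← 2.210000 + (0.1/2)·(-1.878500 + (-1.618994)) = 2.035125
x=0.100000, w=2.035125:
  k1 = f(0.100000, 2.035125) = -1.630023
  k2 = f(0.200000, 1.872123) = -1.392635
  w ← 2.035125 + (0.1/2)·(-1.630023 + (-1.392635)) = 1.883992
x=0.200000, w=1.883992:
  k1 = f(0.200000, 1.883992) = -1.402724
  k2 = f(0.300000, 1.743720) = -1.186642
  w ← 1.883992 + (0.1/2)·(-1.402724 + (-1.186642)) = 1.754524
w(0.3) ≈ 1.7545

1.7545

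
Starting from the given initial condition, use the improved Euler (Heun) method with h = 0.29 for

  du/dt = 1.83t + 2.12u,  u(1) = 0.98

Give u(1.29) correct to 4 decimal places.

2.5385

Heun: k1 = f(t_n, u_n); k2 = f(t_n + h, u_n + h·k1); u_{n+1} = u_n + (h/2)·(k1 + k2).
t=1.000000, u=0.980000:
  k1 = f(1.000000, 0.980000) = 3.907600
  k2 = f(1.290000, 2.113204) = 6.840692
  u ← 0.980000 + (0.29/2)·(3.907600 + 6.840692) = 2.538502
u(1.29) ≈ 2.5385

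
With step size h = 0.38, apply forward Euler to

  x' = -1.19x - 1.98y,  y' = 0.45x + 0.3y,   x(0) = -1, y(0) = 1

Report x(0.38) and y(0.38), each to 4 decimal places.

-1.3002, 0.9430

Euler on (x,y): x_{n+1} = x_n + h·x', y_{n+1} = y_n + h·y'.
0.000000: (-1.000000, 1.000000); f=(-0.790000, -0.150000) → (-1.300200, 0.943000)
(x(0.38), y(0.38)) ≈ (-1.3002, 0.9430)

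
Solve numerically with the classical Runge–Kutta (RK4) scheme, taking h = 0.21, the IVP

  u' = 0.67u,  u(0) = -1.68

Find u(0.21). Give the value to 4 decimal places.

RK4: k1 = f(t_n, u_n); k2 = f(t_n + h/2, u_n + (h/2)·k1); k3 = f(t_n + h/2, u_n + (h/2)·k2); k4 = f(t_n + h, u_n + h·k3); u_{n+1} = u_n + (h/6)·(k1 + 2k2 + 2k3 + k4).
t=0.000000, u=-1.680000:
  k1 = f(0.000000, -1.680000) = -1.125600
  k2 = f(0.105000, -1.798188) = -1.204786
  k3 = f(0.105000, -1.806503) = -1.210357
  k4 = f(0.210000, -1.934175) = -1.295897
  u ← -1.680000 + (0.21/6)·(k1 + 2k2 + 2k3 + k4) = -1.933812
u(0.21) ≈ -1.9338

-1.9338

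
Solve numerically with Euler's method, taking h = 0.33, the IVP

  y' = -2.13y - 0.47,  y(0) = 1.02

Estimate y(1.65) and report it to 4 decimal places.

Euler: y_{n+1} = y_n + h·f(t_n, y_n).
t=0.000000, y=1.020000: f=-2.642600 → y ← 1.020000 + 0.33·(-2.642600) = 0.147942
t=0.330000, y=0.147942: f=-0.785116 → y ← 0.147942 + 0.33·(-0.785116) = -0.111146
t=0.660000, y=-0.111146: f=-0.233258 → y ← -0.111146 + 0.33·(-0.233258) = -0.188122
t=0.990000, y=-0.188122: f=-0.069301 → y ← -0.188122 + 0.33·(-0.069301) = -0.210991
t=1.320000, y=-0.210991: f=-0.020589 → y ← -0.210991 + 0.33·(-0.020589) = -0.217785
y(1.65) ≈ -0.2178

-0.2178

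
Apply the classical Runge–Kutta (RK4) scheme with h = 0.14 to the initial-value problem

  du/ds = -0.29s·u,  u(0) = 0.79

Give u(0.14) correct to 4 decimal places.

RK4: k1 = f(s_n, u_n); k2 = f(s_n + h/2, u_n + (h/2)·k1); k3 = f(s_n + h/2, u_n + (h/2)·k2); k4 = f(s_n + h, u_n + h·k3); u_{n+1} = u_n + (h/6)·(k1 + 2k2 + 2k3 + k4).
s=0.000000, u=0.790000:
  k1 = f(0.000000, 0.790000) = 0.000000
  k2 = f(0.070000, 0.790000) = -0.016037
  k3 = f(0.070000, 0.788877) = -0.016014
  k4 = f(0.140000, 0.787758) = -0.031983
  u ← 0.790000 + (0.14/6)·(k1 + 2k2 + 2k3 + k4) = 0.787758
u(0.14) ≈ 0.7878

0.7878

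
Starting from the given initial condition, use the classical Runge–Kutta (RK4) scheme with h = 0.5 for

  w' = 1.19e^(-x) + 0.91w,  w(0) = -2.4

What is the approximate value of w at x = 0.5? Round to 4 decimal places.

-3.1782

RK4: k1 = f(x_n, w_n); k2 = f(x_n + h/2, w_n + (h/2)·k1); k3 = f(x_n + h/2, w_n + (h/2)·k2); k4 = f(x_n + h, w_n + h·k3); w_{n+1} = w_n + (h/6)·(k1 + 2k2 + 2k3 + k4).
x=0.000000, w=-2.400000:
  k1 = f(0.000000, -2.400000) = -0.994000
  k2 = f(0.250000, -2.648500) = -1.483362
  k3 = f(0.250000, -2.770841) = -1.594692
  k4 = f(0.500000, -3.197346) = -2.187813
  w ← -2.400000 + (0.5/6)·(k1 + 2k2 + 2k3 + k4) = -3.178160
w(0.5) ≈ -3.1782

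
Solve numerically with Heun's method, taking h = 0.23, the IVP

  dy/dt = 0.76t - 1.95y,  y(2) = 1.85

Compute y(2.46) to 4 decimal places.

1.2991

Heun: k1 = f(t_n, y_n); k2 = f(t_n + h, y_n + h·k1); y_{n+1} = y_n + (h/2)·(k1 + k2).
t=2.000000, y=1.850000:
  k1 = f(2.000000, 1.850000) = -2.087500
  k2 = f(2.230000, 1.369875) = -0.976456
  y ← 1.850000 + (0.23/2)·(-2.087500 + (-0.976456)) = 1.497645
t=2.230000, y=1.497645:
  k1 = f(2.230000, 1.497645) = -1.225608
  k2 = f(2.460000, 1.215755) = -0.501123
  y ← 1.497645 + (0.23/2)·(-1.225608 + (-0.501123)) = 1.299071
y(2.46) ≈ 1.2991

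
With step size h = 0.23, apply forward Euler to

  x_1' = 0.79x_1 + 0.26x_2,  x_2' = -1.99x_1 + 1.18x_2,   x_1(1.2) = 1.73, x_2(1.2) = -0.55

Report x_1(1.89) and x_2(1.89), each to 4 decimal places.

Euler on (x_1,x_2): x_1_{n+1} = x_1_n + h·x_1', x_2_{n+1} = x_2_n + h·x_2'.
1.200000: (1.730000, -0.550000); f=(1.223700, -4.091700) → (2.011451, -1.491091)
1.430000: (2.011451, -1.491091); f=(1.201363, -5.762275) → (2.287764, -2.816414)
1.660000: (2.287764, -2.816414); f=(1.075066, -7.876020) → (2.535030, -4.627899)
(x_1(1.89), x_2(1.89)) ≈ (2.5350, -4.6279)

2.5350, -4.6279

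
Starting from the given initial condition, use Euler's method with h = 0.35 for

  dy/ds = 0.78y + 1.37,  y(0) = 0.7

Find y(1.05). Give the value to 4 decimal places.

3.3110

Euler: y_{n+1} = y_n + h·f(s_n, y_n).
s=0.000000, y=0.700000: f=1.916000 → y ← 0.700000 + 0.35·1.916000 = 1.370600
s=0.350000, y=1.370600: f=2.439068 → y ← 1.370600 + 0.35·2.439068 = 2.224274
s=0.700000, y=2.224274: f=3.104934 → y ← 2.224274 + 0.35·3.104934 = 3.311001
y(1.05) ≈ 3.3110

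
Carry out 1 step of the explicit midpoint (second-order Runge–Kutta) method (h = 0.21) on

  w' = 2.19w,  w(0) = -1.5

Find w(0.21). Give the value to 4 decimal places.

-2.3485

Midpoint: k1 = f(s_n, w_n); k2 = f(s_n + h/2, w_n + (h/2)·k1); w_{n+1} = w_n + h·k2.
s=0.000000, w=-1.500000:
  k1 = f(0.000000, -1.500000) = -3.285000
  k2 = f(0.105000, -1.844925) = -4.040386
  w ← -1.500000 + 0.21·(-4.040386) = -2.348481
w(0.21) ≈ -2.3485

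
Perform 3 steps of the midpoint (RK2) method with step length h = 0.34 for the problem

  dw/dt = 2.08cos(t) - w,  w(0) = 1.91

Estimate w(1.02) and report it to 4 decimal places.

Midpoint: k1 = f(t_n, w_n); k2 = f(t_n + h/2, w_n + (h/2)·k1); w_{n+1} = w_n + h·k2.
t=0.000000, w=1.910000:
  k1 = f(0.000000, 1.910000) = 0.170000
  k2 = f(0.170000, 1.938900) = 0.111116
  w ← 1.910000 + 0.34·0.111116 = 1.947780
t=0.340000, w=1.947780:
  k1 = f(0.340000, 1.947780) = 0.013150
  k2 = f(0.510000, 1.950015) = -0.134706
  w ← 1.947780 + 0.34·(-0.134706) = 1.901979
t=0.680000, w=1.901979:
  k1 = f(0.680000, 1.901979) = -0.284628
  k2 = f(0.850000, 1.853593) = -0.480828
  w ← 1.901979 + 0.34·(-0.480828) = 1.738498
w(1.02) ≈ 1.7385

1.7385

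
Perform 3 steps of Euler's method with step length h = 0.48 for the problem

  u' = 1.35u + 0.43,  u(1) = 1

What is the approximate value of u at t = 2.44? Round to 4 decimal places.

5.5829

Euler: u_{n+1} = u_n + h·f(t_n, u_n).
t=1.000000, u=1.000000: f=1.780000 → u ← 1.000000 + 0.48·1.780000 = 1.854400
t=1.480000, u=1.854400: f=2.933440 → u ← 1.854400 + 0.48·2.933440 = 3.262451
t=1.960000, u=3.262451: f=4.834309 → u ← 3.262451 + 0.48·4.834309 = 5.582920
u(2.44) ≈ 5.5829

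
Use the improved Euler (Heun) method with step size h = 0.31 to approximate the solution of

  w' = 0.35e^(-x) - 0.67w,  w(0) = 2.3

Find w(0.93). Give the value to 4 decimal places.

Heun: k1 = f(x_n, w_n); k2 = f(x_n + h, w_n + h·k1); w_{n+1} = w_n + (h/2)·(k1 + k2).
x=0.000000, w=2.300000:
  k1 = f(0.000000, 2.300000) = -1.191000
  k2 = f(0.310000, 1.930790) = -1.036923
  w ← 2.300000 + (0.31/2)·(-1.191000 + (-1.036923)) = 1.954672
x=0.310000, w=1.954672:
  k1 = f(0.310000, 1.954672) = -1.052924
  k2 = f(0.620000, 1.628266) = -0.902657
  w ← 1.954672 + (0.31/2)·(-1.052924 + (-0.902657)) = 1.651557
x=0.620000, w=1.651557:
  k1 = f(0.620000, 1.651557) = -0.918263
  k2 = f(0.930000, 1.366895) = -0.777726
  w ← 1.651557 + (0.31/2)·(-0.918263 + (-0.777726)) = 1.388679
w(0.93) ≈ 1.3887

1.3887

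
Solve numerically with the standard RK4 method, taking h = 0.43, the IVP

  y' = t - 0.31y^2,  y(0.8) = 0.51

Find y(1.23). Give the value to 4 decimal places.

RK4: k1 = f(t_n, y_n); k2 = f(t_n + h/2, y_n + (h/2)·k1); k3 = f(t_n + h/2, y_n + (h/2)·k2); k4 = f(t_n + h, y_n + h·k3); y_{n+1} = y_n + (h/6)·(k1 + 2k2 + 2k3 + k4).
t=0.800000, y=0.510000:
  k1 = f(0.800000, 0.510000) = 0.719369
  k2 = f(1.015000, 0.664664) = 0.878049
  k3 = f(1.015000, 0.698780) = 0.863629
  k4 = f(1.230000, 0.881360) = 0.989193
  y ← 0.510000 + (0.43/6)·(k1 + 2k2 + 2k3 + k4) = 0.882087
y(1.23) ≈ 0.8821

0.8821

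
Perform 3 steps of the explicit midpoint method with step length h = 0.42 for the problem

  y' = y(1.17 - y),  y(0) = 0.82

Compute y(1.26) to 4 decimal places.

Midpoint: k1 = f(x_n, y_n); k2 = f(x_n + h/2, y_n + (h/2)·k1); y_{n+1} = y_n + h·k2.
x=0.000000, y=0.820000:
  k1 = f(0.000000, 0.820000) = 0.287000
  k2 = f(0.210000, 0.880270) = 0.255041
  y ← 0.820000 + 0.42·0.255041 = 0.927117
x=0.420000, y=0.927117:
  k1 = f(0.420000, 0.927117) = 0.225181
  k2 = f(0.630000, 0.974405) = 0.190589
  y ← 0.927117 + 0.42·0.190589 = 1.007164
x=0.840000, y=1.007164:
  k1 = f(0.840000, 1.007164) = 0.164002
  k2 = f(1.050000, 1.041605) = 0.133737
  y ← 1.007164 + 0.42·0.133737 = 1.063334
y(1.26) ≈ 1.0633

1.0633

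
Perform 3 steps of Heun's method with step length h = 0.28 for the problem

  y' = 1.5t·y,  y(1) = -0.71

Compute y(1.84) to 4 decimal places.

-3.9405

Heun: k1 = f(t_n, y_n); k2 = f(t_n + h, y_n + h·k1); y_{n+1} = y_n + (h/2)·(k1 + k2).
t=1.000000, y=-0.710000:
  k1 = f(1.000000, -0.710000) = -1.065000
  k2 = f(1.280000, -1.008200) = -1.935744
  y ← -0.710000 + (0.28/2)·(-1.065000 + (-1.935744)) = -1.130104
t=1.280000, y=-1.130104:
  k1 = f(1.280000, -1.130104) = -2.169800
  k2 = f(1.560000, -1.737648) = -4.066097
  y ← -1.130104 + (0.28/2)·(-2.169800 + (-4.066097)) = -2.003130
t=1.560000, y=-2.003130:
  k1 = f(1.560000, -2.003130) = -4.687323
  k2 = f(1.840000, -3.315580) = -9.151002
  y ← -2.003130 + (0.28/2)·(-4.687323 + (-9.151002)) = -3.940495
y(1.84) ≈ -3.9405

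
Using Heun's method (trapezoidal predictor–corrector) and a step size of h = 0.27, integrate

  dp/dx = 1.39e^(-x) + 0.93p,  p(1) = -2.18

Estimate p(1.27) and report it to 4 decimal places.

-2.6571

Heun: k1 = f(x_n, p_n); k2 = f(x_n + h, p_n + h·k1); p_{n+1} = p_n + (h/2)·(k1 + k2).
x=1.000000, p=-2.180000:
  k1 = f(1.000000, -2.180000) = -1.516048
  k2 = f(1.270000, -2.589333) = -2.017724
  p ← -2.180000 + (0.27/2)·(-1.516048 + (-2.017724)) = -2.657059
p(1.27) ≈ -2.6571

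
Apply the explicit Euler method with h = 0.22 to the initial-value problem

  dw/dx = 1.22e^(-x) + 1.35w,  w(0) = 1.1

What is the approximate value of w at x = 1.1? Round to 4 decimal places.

5.8488

Euler: w_{n+1} = w_n + h·f(x_n, w_n).
x=0.000000, w=1.100000: f=2.705000 → w ← 1.100000 + 0.22·2.705000 = 1.695100
x=0.220000, w=1.695100: f=3.267458 → w ← 1.695100 + 0.22·3.267458 = 2.413941
x=0.440000, w=2.413941: f=4.044544 → w ← 2.413941 + 0.22·4.044544 = 3.303741
x=0.660000, w=3.303741: f=5.090608 → w ← 3.303741 + 0.22·5.090608 = 4.423674
x=0.880000, w=4.423674: f=6.477996 → w ← 4.423674 + 0.22·6.477996 = 5.848833
w(1.1) ≈ 5.8488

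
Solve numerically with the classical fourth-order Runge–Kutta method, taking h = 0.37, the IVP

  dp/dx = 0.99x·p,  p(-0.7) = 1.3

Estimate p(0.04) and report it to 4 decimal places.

1.0208

RK4: k1 = f(x_n, p_n); k2 = f(x_n + h/2, p_n + (h/2)·k1); k3 = f(x_n + h/2, p_n + (h/2)·k2); k4 = f(x_n + h, p_n + h·k3); p_{n+1} = p_n + (h/6)·(k1 + 2k2 + 2k3 + k4).
x=-0.700000, p=1.300000:
  k1 = f(-0.700000, 1.300000) = -0.900900
  k2 = f(-0.515000, 1.133333) = -0.577830
  k3 = f(-0.515000, 1.193101) = -0.608303
  k4 = f(-0.330000, 1.074928) = -0.351179
  p ← 1.300000 + (0.37/6)·(k1 + 2k2 + 2k3 + k4) = 1.076499
x=-0.330000, p=1.076499:
  k1 = f(-0.330000, 1.076499) = -0.351692
  k2 = f(-0.145000, 1.011436) = -0.145192
  k3 = f(-0.145000, 1.049638) = -0.150676
  k4 = f(0.040000, 1.020749) = 0.040422
  p ← 1.076499 + (0.37/6)·(k1 + 2k2 + 2k3 + k4) = 1.020813
p(0.04) ≈ 1.0208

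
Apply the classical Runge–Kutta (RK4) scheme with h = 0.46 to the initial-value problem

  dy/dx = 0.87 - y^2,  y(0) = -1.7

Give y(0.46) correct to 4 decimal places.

-4.7132

RK4: k1 = f(x_n, y_n); k2 = f(x_n + h/2, y_n + (h/2)·k1); k3 = f(x_n + h/2, y_n + (h/2)·k2); k4 = f(x_n + h, y_n + h·k3); y_{n+1} = y_n + (h/6)·(k1 + 2k2 + 2k3 + k4).
x=0.000000, y=-1.700000:
  k1 = f(0.000000, -1.700000) = -2.020000
  k2 = f(0.230000, -2.164600) = -3.815493
  k3 = f(0.230000, -2.577563) = -5.773833
  k4 = f(0.460000, -4.355963) = -18.104416
  y ← -1.700000 + (0.46/6)·(k1 + 2k2 + 2k3 + k4) = -4.713235
y(0.46) ≈ -4.7132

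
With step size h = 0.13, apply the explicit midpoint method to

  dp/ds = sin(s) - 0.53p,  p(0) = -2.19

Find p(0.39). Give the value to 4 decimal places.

Midpoint: k1 = f(s_n, p_n); k2 = f(s_n + h/2, p_n + (h/2)·k1); p_{n+1} = p_n + h·k2.
s=0.000000, p=-2.190000:
  k1 = f(0.000000, -2.190000) = 1.160700
  k2 = f(0.065000, -2.114555) = 1.185668
  p ← -2.190000 + 0.13·1.185668 = -2.035863
s=0.130000, p=-2.035863:
  k1 = f(0.130000, -2.035863) = 1.208642
  k2 = f(0.195000, -1.957301) = 1.231136
  p ← -2.035863 + 0.13·1.231136 = -1.875815
s=0.260000, p=-1.875815:
  k1 = f(0.260000, -1.875815) = 1.251263
  k2 = f(0.325000, -1.794483) = 1.270385
  p ← -1.875815 + 0.13·1.270385 = -1.710665
p(0.39) ≈ -1.7107

-1.7107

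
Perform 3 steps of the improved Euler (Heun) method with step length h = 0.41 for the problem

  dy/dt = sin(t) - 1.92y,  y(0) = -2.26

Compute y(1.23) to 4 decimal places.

0.0122

Heun: k1 = f(t_n, y_n); k2 = f(t_n + h, y_n + h·k1); y_{n+1} = y_n + (h/2)·(k1 + k2).
t=0.000000, y=-2.260000:
  k1 = f(0.000000, -2.260000) = 4.339200
  k2 = f(0.410000, -0.480928) = 1.321991
  y ← -2.260000 + (0.41/2)·(4.339200 + 1.321991) = -1.099456
t=0.410000, y=-1.099456:
  k1 = f(0.410000, -1.099456) = 2.509565
  k2 = f(0.820000, -0.070534) = 0.866572
  y ← -1.099456 + (0.41/2)·(2.509565 + 0.866572) = -0.407348
t=0.820000, y=-0.407348:
  k1 = f(0.820000, -0.407348) = 1.513254
  k2 = f(1.230000, 0.213086) = 0.533363
  y ← -0.407348 + (0.41/2)·(1.513254 + 0.533363) = 0.012209
y(1.23) ≈ 0.0122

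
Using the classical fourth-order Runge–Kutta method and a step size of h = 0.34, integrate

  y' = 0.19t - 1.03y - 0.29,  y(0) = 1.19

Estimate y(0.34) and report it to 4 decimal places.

RK4: k1 = f(t_n, y_n); k2 = f(t_n + h/2, y_n + (h/2)·k1); k3 = f(t_n + h/2, y_n + (h/2)·k2); k4 = f(t_n + h, y_n + h·k3); y_{n+1} = y_n + (h/6)·(k1 + 2k2 + 2k3 + k4).
t=0.000000, y=1.190000:
  k1 = f(0.000000, 1.190000) = -1.515700
  k2 = f(0.170000, 0.932331) = -1.218001
  k3 = f(0.170000, 0.982940) = -1.270128
  k4 = f(0.340000, 0.758156) = -1.006301
  y ← 1.190000 + (0.34/6)·(k1 + 2k2 + 2k3 + k4) = 0.765099
y(0.34) ≈ 0.7651

0.7651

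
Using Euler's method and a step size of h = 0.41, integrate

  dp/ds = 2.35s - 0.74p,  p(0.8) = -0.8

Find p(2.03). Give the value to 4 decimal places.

2.4766

Euler: p_{n+1} = p_n + h·f(s_n, p_n).
s=0.800000, p=-0.800000: f=2.472000 → p ← -0.800000 + 0.41·2.472000 = 0.213520
s=1.210000, p=0.213520: f=2.685495 → p ← 0.213520 + 0.41·2.685495 = 1.314573
s=1.620000, p=1.314573: f=2.834216 → p ← 1.314573 + 0.41·2.834216 = 2.476602
p(2.03) ≈ 2.4766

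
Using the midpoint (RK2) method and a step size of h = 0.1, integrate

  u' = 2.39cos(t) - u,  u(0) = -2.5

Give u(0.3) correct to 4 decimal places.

Midpoint: k1 = f(t_n, u_n); k2 = f(t_n + h/2, u_n + (h/2)·k1); u_{n+1} = u_n + h·k2.
t=0.000000, u=-2.500000:
  k1 = f(0.000000, -2.500000) = 4.890000
  k2 = f(0.050000, -2.255500) = 4.642513
  u ← -2.500000 + 0.1·4.642513 = -2.035749
t=0.100000, u=-2.035749:
  k1 = f(0.100000, -2.035749) = 4.413809
  k2 = f(0.150000, -1.815058) = 4.178221
  u ← -2.035749 + 0.1·4.178221 = -1.617927
t=0.200000, u=-1.617927:
  k1 = f(0.200000, -1.617927) = 3.960286
  k2 = f(0.250000, -1.419912) = 3.735613
  u ← -1.617927 + 0.1·3.735613 = -1.244365
u(0.3) ≈ -1.2444

-1.2444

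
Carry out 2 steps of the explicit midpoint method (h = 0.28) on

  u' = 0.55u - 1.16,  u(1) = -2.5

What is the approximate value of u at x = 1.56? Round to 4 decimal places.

Midpoint: k1 = f(x_n, u_n); k2 = f(x_n + h/2, u_n + (h/2)·k1); u_{n+1} = u_n + h·k2.
x=1.000000, u=-2.500000:
  k1 = f(1.000000, -2.500000) = -2.535000
  k2 = f(1.140000, -2.854900) = -2.730195
  u ← -2.500000 + 0.28·(-2.730195) = -3.264455
x=1.280000, u=-3.264455:
  k1 = f(1.280000, -3.264455) = -2.955450
  k2 = f(1.420000, -3.678218) = -3.183020
  u ← -3.264455 + 0.28·(-3.183020) = -4.155700
u(1.56) ≈ -4.1557

-4.1557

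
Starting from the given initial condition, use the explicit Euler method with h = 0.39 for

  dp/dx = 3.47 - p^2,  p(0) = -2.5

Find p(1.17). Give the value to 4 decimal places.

Euler: p_{n+1} = p_n + h·f(x_n, p_n).
x=0.000000, p=-2.500000: f=-2.780000 → p ← -2.500000 + 0.39·(-2.780000) = -3.584200
x=0.390000, p=-3.584200: f=-9.376490 → p ← -3.584200 + 0.39·(-9.376490) = -7.241031
x=0.780000, p=-7.241031: f=-48.962529 → p ← -7.241031 + 0.39·(-48.962529) = -26.336417
p(1.17) ≈ -26.3364

-26.3364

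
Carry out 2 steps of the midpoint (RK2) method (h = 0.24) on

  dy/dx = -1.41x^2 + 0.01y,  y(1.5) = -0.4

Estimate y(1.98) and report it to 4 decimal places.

Midpoint: k1 = f(x_n, y_n); k2 = f(x_n + h/2, y_n + (h/2)·k1); y_{n+1} = y_n + h·k2.
x=1.500000, y=-0.400000:
  k1 = f(1.500000, -0.400000) = -3.176500
  k2 = f(1.620000, -0.781180) = -3.708216
  y ← -0.400000 + 0.24·(-3.708216) = -1.289972
x=1.740000, y=-1.289972:
  k1 = f(1.740000, -1.289972) = -4.281816
  k2 = f(1.860000, -1.803790) = -4.896074
  y ← -1.289972 + 0.24·(-4.896074) = -2.465030
y(1.98) ≈ -2.4650

-2.4650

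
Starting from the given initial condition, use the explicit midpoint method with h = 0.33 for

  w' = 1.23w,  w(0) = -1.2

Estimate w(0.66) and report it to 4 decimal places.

Midpoint: k1 = f(x_n, w_n); k2 = f(x_n + h/2, w_n + (h/2)·k1); w_{n+1} = w_n + h·k2.
x=0.000000, w=-1.200000:
  k1 = f(0.000000, -1.200000) = -1.476000
  k2 = f(0.165000, -1.443540) = -1.775554
  w ← -1.200000 + 0.33·(-1.775554) = -1.785933
x=0.330000, w=-1.785933:
  k1 = f(0.330000, -1.785933) = -2.196697
  k2 = f(0.495000, -2.148388) = -2.642517
  w ← -1.785933 + 0.33·(-2.642517) = -2.657964
w(0.66) ≈ -2.6580

-2.6580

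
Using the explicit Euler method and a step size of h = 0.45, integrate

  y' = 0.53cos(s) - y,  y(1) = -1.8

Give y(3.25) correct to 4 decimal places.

Euler: y_{n+1} = y_n + h·f(s_n, y_n).
s=1.000000, y=-1.800000: f=2.086360 → y ← -1.800000 + 0.45·2.086360 = -0.861138
s=1.450000, y=-0.861138: f=0.925004 → y ← -0.861138 + 0.45·0.925004 = -0.444886
s=1.900000, y=-0.444886: f=0.273542 → y ← -0.444886 + 0.45·0.273542 = -0.321792
s=2.350000, y=-0.321792: f=-0.050646 → y ← -0.321792 + 0.45·(-0.050646) = -0.344583
s=2.800000, y=-0.344583: f=-0.154795 → y ← -0.344583 + 0.45·(-0.154795) = -0.414240
y(3.25) ≈ -0.4142

-0.4142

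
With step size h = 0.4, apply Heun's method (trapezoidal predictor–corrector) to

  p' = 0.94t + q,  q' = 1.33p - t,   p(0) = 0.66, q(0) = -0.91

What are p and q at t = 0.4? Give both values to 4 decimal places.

Heun on (p,q): k1 = f(t_n, state_n); k2 = f(t_n + h, state_n + h·k1); state_{n+1} = state_n + (h/2)·(k1 + k2).
0.000000: (0.660000, -0.910000)
  k1 = (-0.910000, 0.877800)
  predictor → (0.296000, -0.558880)
  k2 = (-0.182880, -0.006320)
  → (0.441424, -0.735704)
(p(0.4), q(0.4)) ≈ (0.4414, -0.7357)

0.4414, -0.7357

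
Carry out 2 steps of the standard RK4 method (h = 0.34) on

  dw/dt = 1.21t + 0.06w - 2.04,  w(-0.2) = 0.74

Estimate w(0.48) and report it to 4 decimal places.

RK4: k1 = f(t_n, w_n); k2 = f(t_n + h/2, w_n + (h/2)·k1); k3 = f(t_n + h/2, w_n + (h/2)·k2); k4 = f(t_n + h, w_n + h·k3); w_{n+1} = w_n + (h/6)·(k1 + 2k2 + 2k3 + k4).
t=-0.200000, w=0.740000:
  k1 = f(-0.200000, 0.740000) = -2.237600
  k2 = f(-0.030000, 0.359608) = -2.054724
  k3 = f(-0.030000, 0.390697) = -2.052858
  k4 = f(0.140000, 0.042028) = -1.868078
  w ← 0.740000 + (0.34/6)·(k1 + 2k2 + 2k3 + k4) = 0.041819
t=0.140000, w=0.041819:
  k1 = f(0.140000, 0.041819) = -1.868091
  k2 = f(0.310000, -0.275756) = -1.681445
  k3 = f(0.310000, -0.244027) = -1.679542
  k4 = f(0.480000, -0.529225) = -1.490954
  w ← 0.041819 + (0.34/6)·(k1 + 2k2 + 2k3 + k4) = -0.529439
w(0.48) ≈ -0.5294

-0.5294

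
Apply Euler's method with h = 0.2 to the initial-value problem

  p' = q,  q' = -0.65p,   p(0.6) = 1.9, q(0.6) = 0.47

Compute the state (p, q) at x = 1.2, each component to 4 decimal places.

Euler on (p,q): p_{n+1} = p_n + h·p', q_{n+1} = q_n + h·q'.
0.600000: (1.900000, 0.470000); f=(0.470000, -1.235000) → (1.994000, 0.223000)
0.800000: (1.994000, 0.223000); f=(0.223000, -1.296100) → (2.038600, -0.036220)
1.000000: (2.038600, -0.036220); f=(-0.036220, -1.325090) → (2.031356, -0.301238)
(p(1.2), q(1.2)) ≈ (2.0314, -0.3012)

2.0314, -0.3012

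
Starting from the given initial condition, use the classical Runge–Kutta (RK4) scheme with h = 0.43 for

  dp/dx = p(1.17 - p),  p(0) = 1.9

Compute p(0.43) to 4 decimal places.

RK4: k1 = f(x_n, p_n); k2 = f(x_n + h/2, p_n + (h/2)·k1); k3 = f(x_n + h/2, p_n + (h/2)·k2); k4 = f(x_n + h, p_n + h·k3); p_{n+1} = p_n + (h/6)·(k1 + 2k2 + 2k3 + k4).
x=0.000000, p=1.900000:
  k1 = f(0.000000, 1.900000) = -1.387000
  k2 = f(0.215000, 1.601795) = -0.691647
  k3 = f(0.215000, 1.751296) = -1.018021
  k4 = f(0.430000, 1.462251) = -0.427344
  p ← 1.900000 + (0.43/6)·(k1 + 2k2 + 2k3 + k4) = 1.524920
p(0.43) ≈ 1.5249

1.5249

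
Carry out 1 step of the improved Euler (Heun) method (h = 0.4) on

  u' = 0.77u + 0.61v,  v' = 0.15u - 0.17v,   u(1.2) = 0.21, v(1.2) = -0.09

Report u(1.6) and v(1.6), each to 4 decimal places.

Heun on (u,v): k1 = f(x_n, state_n); k2 = f(x_n + h, state_n + h·k1); state_{n+1} = state_n + (h/2)·(k1 + k2).
1.200000: (0.210000, -0.090000)
  k1 = (0.106800, 0.046800)
  predictor → (0.252720, -0.071280)
  k2 = (0.151114, 0.050026)
  → (0.261583, -0.070635)
(u(1.6), v(1.6)) ≈ (0.2616, -0.0706)

0.2616, -0.0706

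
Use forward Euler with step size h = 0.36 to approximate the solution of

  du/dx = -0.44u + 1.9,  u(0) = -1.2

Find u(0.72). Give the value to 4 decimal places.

Euler: u_{n+1} = u_n + h·f(x_n, u_n).
x=0.000000, u=-1.200000: f=2.428000 → u ← -1.200000 + 0.36·2.428000 = -0.325920
x=0.360000, u=-0.325920: f=2.043405 → u ← -0.325920 + 0.36·2.043405 = 0.409706
u(0.72) ≈ 0.4097

0.4097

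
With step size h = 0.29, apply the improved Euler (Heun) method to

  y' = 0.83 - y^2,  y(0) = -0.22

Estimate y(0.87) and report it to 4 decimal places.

Heun: k1 = f(t_n, y_n); k2 = f(t_n + h, y_n + h·k1); y_{n+1} = y_n + (h/2)·(k1 + k2).
t=0.000000, y=-0.220000:
  k1 = f(0.000000, -0.220000) = 0.781600
  k2 = f(0.290000, 0.006664) = 0.829956
  y ← -0.220000 + (0.29/2)·(0.781600 + 0.829956) = 0.013676
t=0.290000, y=0.013676:
  k1 = f(0.290000, 0.013676) = 0.829813
  k2 = f(0.580000, 0.254321) = 0.765321
  y ← 0.013676 + (0.29/2)·(0.829813 + 0.765321) = 0.244970
t=0.580000, y=0.244970:
  k1 = f(0.580000, 0.244970) = 0.769990
  k2 = f(0.870000, 0.468267) = 0.610726
  y ← 0.244970 + (0.29/2)·(0.769990 + 0.610726) = 0.445174
y(0.87) ≈ 0.4452

0.4452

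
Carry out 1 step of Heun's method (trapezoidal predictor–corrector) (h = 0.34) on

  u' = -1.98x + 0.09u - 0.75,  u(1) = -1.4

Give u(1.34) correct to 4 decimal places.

-2.5003

Heun: k1 = f(x_n, u_n); k2 = f(x_n + h, u_n + h·k1); u_{n+1} = u_n + (h/2)·(k1 + k2).
x=1.000000, u=-1.400000:
  k1 = f(1.000000, -1.400000) = -2.856000
  k2 = f(1.340000, -2.371040) = -3.616594
  u ← -1.400000 + (0.34/2)·(-2.856000 + (-3.616594)) = -2.500341
u(1.34) ≈ -2.5003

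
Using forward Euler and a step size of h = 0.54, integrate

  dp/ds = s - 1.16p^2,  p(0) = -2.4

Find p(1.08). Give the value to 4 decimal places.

-28.3275

Euler: p_{n+1} = p_n + h·f(s_n, p_n).
s=0.000000, p=-2.400000: f=-6.681600 → p ← -2.400000 + 0.54·(-6.681600) = -6.008064
s=0.540000, p=-6.008064: f=-41.332326 → p ← -6.008064 + 0.54·(-41.332326) = -28.327520
p(1.08) ≈ -28.3275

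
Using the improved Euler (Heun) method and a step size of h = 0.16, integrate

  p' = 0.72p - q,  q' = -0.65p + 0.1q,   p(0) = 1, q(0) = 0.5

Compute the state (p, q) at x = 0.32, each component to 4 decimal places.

1.1125, 0.2954

Heun on (p,q): k1 = f(x_n, state_n); k2 = f(x_n + h, state_n + h·k1); state_{n+1} = state_n + (h/2)·(k1 + k2).
0.000000: (1.000000, 0.500000)
  k1 = (0.220000, -0.600000)
  predictor → (1.035200, 0.404000)
  k2 = (0.341344, -0.632480)
  → (1.044908, 0.401402)
0.160000: (1.044908, 0.401402)
  k1 = (0.350932, -0.639050)
  predictor → (1.101057, 0.299154)
  k2 = (0.493607, -0.685771)
  → (1.112471, 0.295416)
(p(0.32), q(0.32)) ≈ (1.1125, 0.2954)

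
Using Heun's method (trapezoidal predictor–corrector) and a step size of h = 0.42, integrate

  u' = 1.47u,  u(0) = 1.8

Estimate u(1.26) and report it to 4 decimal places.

10.6380

Heun: k1 = f(s_n, u_n); k2 = f(s_n + h, u_n + h·k1); u_{n+1} = u_n + (h/2)·(k1 + k2).
s=0.000000, u=1.800000:
  k1 = f(0.000000, 1.800000) = 2.646000
  k2 = f(0.420000, 2.911320) = 4.279640
  u ← 1.800000 + (0.42/2)·(2.646000 + 4.279640) = 3.254384
s=0.420000, u=3.254384:
  k1 = f(0.420000, 3.254384) = 4.783945
  k2 = f(0.840000, 5.263641) = 7.737553
  u ← 3.254384 + (0.42/2)·(4.783945 + 7.737553) = 5.883899
s=0.840000, u=5.883899:
  k1 = f(0.840000, 5.883899) = 8.649332
  k2 = f(1.260000, 9.516618) = 13.989429
  u ← 5.883899 + (0.42/2)·(8.649332 + 13.989429) = 10.638039
u(1.26) ≈ 10.6380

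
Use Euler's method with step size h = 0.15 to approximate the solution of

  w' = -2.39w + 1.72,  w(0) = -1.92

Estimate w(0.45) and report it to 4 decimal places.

Euler: w_{n+1} = w_n + h·f(t_n, w_n).
t=0.000000, w=-1.920000: f=6.308800 → w ← -1.920000 + 0.15·6.308800 = -0.973680
t=0.150000, w=-0.973680: f=4.047095 → w ← -0.973680 + 0.15·4.047095 = -0.366616
t=0.300000, w=-0.366616: f=2.596212 → w ← -0.366616 + 0.15·2.596212 = 0.022816
w(0.45) ≈ 0.0228

0.0228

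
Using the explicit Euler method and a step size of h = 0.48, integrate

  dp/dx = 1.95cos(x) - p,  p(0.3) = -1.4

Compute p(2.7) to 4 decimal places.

-0.4647

Euler: p_{n+1} = p_n + h·f(x_n, p_n).
x=0.300000, p=-1.400000: f=3.262906 → p ← -1.400000 + 0.48·3.262906 = 0.166195
x=0.780000, p=0.166195: f=1.220086 → p ← 0.166195 + 0.48·1.220086 = 0.751836
x=1.260000, p=0.751836: f=-0.155493 → p ← 0.751836 + 0.48·(-0.155493) = 0.677200
x=1.740000, p=0.677200: f=-1.005575 → p ← 0.677200 + 0.48·(-1.005575) = 0.194524
x=2.220000, p=0.194524: f=-1.373401 → p ← 0.194524 + 0.48·(-1.373401) = -0.464709
p(2.7) ≈ -0.4647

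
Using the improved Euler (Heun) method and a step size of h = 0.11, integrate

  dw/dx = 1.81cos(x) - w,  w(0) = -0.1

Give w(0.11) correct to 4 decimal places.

Heun: k1 = f(x_n, w_n); k2 = f(x_n + h, w_n + h·k1); w_{n+1} = w_n + (h/2)·(k1 + k2).
x=0.000000, w=-0.100000:
  k1 = f(0.000000, -0.100000) = 1.910000
  k2 = f(0.110000, 0.110100) = 1.688961
  w ← -0.100000 + (0.11/2)·(1.910000 + 1.688961) = 0.097943
w(0.11) ≈ 0.0979

0.0979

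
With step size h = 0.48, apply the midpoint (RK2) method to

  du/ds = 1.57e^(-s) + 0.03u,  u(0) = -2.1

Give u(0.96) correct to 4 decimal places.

-1.1843

Midpoint: k1 = f(s_n, u_n); k2 = f(s_n + h/2, u_n + (h/2)·k1); u_{n+1} = u_n + h·k2.
s=0.000000, u=-2.100000:
  k1 = f(0.000000, -2.100000) = 1.507000
  k2 = f(0.240000, -1.738320) = 1.182856
  u ← -2.100000 + 0.48·1.182856 = -1.532229
s=0.480000, u=-1.532229:
  k1 = f(0.480000, -1.532229) = 0.925523
  k2 = f(0.720000, -1.310104) = 0.724898
  u ← -1.532229 + 0.48·0.724898 = -1.184278
u(0.96) ≈ -1.1843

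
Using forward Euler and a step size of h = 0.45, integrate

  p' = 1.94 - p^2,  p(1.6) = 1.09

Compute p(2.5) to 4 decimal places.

1.3833

Euler: p_{n+1} = p_n + h·f(t_n, p_n).
t=1.600000, p=1.090000: f=0.751900 → p ← 1.090000 + 0.45·0.751900 = 1.428355
t=2.050000, p=1.428355: f=-0.100198 → p ← 1.428355 + 0.45·(-0.100198) = 1.383266
p(2.5) ≈ 1.3833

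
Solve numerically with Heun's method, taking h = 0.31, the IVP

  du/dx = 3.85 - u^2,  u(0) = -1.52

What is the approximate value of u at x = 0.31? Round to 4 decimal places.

-0.8531

Heun: k1 = f(x_n, u_n); k2 = f(x_n + h, u_n + h·k1); u_{n+1} = u_n + (h/2)·(k1 + k2).
x=0.000000, u=-1.520000:
  k1 = f(0.000000, -1.520000) = 1.539600
  k2 = f(0.310000, -1.042724) = 2.762727
  u ← -1.520000 + (0.31/2)·(1.539600 + 2.762727) = -0.853139
u(0.31) ≈ -0.8531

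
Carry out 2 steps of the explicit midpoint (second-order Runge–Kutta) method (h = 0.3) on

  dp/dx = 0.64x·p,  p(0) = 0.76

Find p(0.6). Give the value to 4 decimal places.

Midpoint: k1 = f(x_n, p_n); k2 = f(x_n + h/2, p_n + (h/2)·k1); p_{n+1} = p_n + h·k2.
x=0.000000, p=0.760000:
  k1 = f(0.000000, 0.760000) = 0.000000
  k2 = f(0.150000, 0.760000) = 0.072960
  p ← 0.760000 + 0.3·0.072960 = 0.781888
x=0.300000, p=0.781888:
  k1 = f(0.300000, 0.781888) = 0.150122
  k2 = f(0.450000, 0.804406) = 0.231669
  p ← 0.781888 + 0.3·0.231669 = 0.851389
p(0.6) ≈ 0.8514

0.8514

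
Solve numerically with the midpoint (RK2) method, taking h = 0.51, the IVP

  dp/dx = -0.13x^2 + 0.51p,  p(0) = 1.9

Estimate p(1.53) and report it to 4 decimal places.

Midpoint: k1 = f(x_n, p_n); k2 = f(x_n + h/2, p_n + (h/2)·k1); p_{n+1} = p_n + h·k2.
x=0.000000, p=1.900000:
  k1 = f(0.000000, 1.900000) = 0.969000
  k2 = f(0.255000, 2.147095) = 1.086565
  p ← 1.900000 + 0.51·1.086565 = 2.454148
x=0.510000, p=2.454148:
  k1 = f(0.510000, 2.454148) = 1.217803
  k2 = f(0.765000, 2.764688) = 1.333912
  p ← 2.454148 + 0.51·1.333912 = 3.134443
x=1.020000, p=3.134443:
  k1 = f(1.020000, 3.134443) = 1.463314
  k2 = f(1.275000, 3.507588) = 1.577539
  p ← 3.134443 + 0.51·1.577539 = 3.938988
p(1.53) ≈ 3.9390

3.9390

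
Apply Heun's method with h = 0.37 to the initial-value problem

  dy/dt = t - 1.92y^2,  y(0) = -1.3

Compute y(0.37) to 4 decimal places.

Heun: k1 = f(t_n, y_n); k2 = f(t_n + h, y_n + h·k1); y_{n+1} = y_n + (h/2)·(k1 + k2).
t=0.000000, y=-1.300000:
  k1 = f(0.000000, -1.300000) = -3.244800
  k2 = f(0.370000, -2.500576) = -11.635530
  y ← -1.300000 + (0.37/2)·(-3.244800 + (-11.635530)) = -4.052861
y(0.37) ≈ -4.0529

-4.0529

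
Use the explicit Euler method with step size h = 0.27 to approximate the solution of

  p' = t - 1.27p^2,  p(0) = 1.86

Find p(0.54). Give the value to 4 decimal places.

0.5910

Euler: p_{n+1} = p_n + h·f(t_n, p_n).
t=0.000000, p=1.860000: f=-4.393692 → p ← 1.860000 + 0.27·(-4.393692) = 0.673703
t=0.270000, p=0.673703: f=-0.306422 → p ← 0.673703 + 0.27·(-0.306422) = 0.590969
p(0.54) ≈ 0.5910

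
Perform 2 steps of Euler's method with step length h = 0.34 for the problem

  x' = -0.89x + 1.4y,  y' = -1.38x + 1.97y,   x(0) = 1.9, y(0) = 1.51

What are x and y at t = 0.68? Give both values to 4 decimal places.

Euler on (x,y): x_{n+1} = x_n + h·x', y_{n+1} = y_n + h·y'.
0.000000: (1.900000, 1.510000); f=(0.423000, 0.352700) → (2.043820, 1.629918)
0.340000: (2.043820, 1.629918); f=(0.462885, 0.390467) → (2.201201, 1.762677)
(x(0.68), y(0.68)) ≈ (2.2012, 1.7627)

2.2012, 1.7627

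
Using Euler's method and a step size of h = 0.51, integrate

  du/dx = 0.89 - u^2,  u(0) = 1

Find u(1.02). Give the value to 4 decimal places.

Euler: u_{n+1} = u_n + h·f(x_n, u_n).
x=0.000000, u=1.000000: f=-0.110000 → u ← 1.000000 + 0.51·(-0.110000) = 0.943900
x=0.510000, u=0.943900: f=-0.000947 → u ← 0.943900 + 0.51·(-0.000947) = 0.943417
u(1.02) ≈ 0.9434

0.9434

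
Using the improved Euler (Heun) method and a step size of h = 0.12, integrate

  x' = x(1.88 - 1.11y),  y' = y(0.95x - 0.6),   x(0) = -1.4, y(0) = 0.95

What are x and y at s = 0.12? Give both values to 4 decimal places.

Heun on (x,y): k1 = f(s_n, state_n); k2 = f(s_n + h, state_n + h·k1); state_{n+1} = state_n + (h/2)·(k1 + k2).
0.000000: (-1.400000, 0.950000)
  k1 = (-1.155700, -1.833500)
  predictor → (-1.538684, 0.729980)
  k2 = (-1.645964, -1.505036)
  → (-1.568100, 0.749688)
(x(0.12), y(0.12)) ≈ (-1.5681, 0.7497)

-1.5681, 0.7497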